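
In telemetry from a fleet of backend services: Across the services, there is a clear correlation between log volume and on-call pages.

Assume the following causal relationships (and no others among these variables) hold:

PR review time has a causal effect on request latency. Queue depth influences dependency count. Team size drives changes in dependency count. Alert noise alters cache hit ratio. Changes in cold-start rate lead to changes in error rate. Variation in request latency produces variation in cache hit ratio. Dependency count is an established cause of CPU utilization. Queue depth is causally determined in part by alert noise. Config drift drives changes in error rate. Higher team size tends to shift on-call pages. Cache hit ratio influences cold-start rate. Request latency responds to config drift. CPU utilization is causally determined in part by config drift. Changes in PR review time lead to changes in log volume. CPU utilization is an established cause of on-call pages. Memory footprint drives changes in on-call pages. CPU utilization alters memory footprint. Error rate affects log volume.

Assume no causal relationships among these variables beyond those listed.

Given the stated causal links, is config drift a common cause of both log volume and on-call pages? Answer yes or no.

Config drift has a causal path to log volume (config drift → error rate → log volume) and to on-call pages (config drift → CPU utilization → on-call pages), so it is a common cause of both — a confounder.

yes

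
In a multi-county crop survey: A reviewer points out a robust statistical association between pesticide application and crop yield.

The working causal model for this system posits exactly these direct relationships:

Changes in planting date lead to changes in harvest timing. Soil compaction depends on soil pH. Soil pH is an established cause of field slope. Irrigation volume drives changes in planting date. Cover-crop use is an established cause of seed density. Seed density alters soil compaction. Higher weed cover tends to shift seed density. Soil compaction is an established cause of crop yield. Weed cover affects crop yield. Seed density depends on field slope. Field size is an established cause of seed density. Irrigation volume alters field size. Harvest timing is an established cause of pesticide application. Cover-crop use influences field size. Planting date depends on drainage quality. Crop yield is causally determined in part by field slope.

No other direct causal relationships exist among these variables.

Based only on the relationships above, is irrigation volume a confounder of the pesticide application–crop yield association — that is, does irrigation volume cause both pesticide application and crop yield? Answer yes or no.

yes

Irrigation volume has a causal path to pesticide application (irrigation volume → planting date → harvest timing → pesticide application) and to crop yield (irrigation volume → field size → seed density → soil compaction → crop yield), so it is a common cause of both — a confounder.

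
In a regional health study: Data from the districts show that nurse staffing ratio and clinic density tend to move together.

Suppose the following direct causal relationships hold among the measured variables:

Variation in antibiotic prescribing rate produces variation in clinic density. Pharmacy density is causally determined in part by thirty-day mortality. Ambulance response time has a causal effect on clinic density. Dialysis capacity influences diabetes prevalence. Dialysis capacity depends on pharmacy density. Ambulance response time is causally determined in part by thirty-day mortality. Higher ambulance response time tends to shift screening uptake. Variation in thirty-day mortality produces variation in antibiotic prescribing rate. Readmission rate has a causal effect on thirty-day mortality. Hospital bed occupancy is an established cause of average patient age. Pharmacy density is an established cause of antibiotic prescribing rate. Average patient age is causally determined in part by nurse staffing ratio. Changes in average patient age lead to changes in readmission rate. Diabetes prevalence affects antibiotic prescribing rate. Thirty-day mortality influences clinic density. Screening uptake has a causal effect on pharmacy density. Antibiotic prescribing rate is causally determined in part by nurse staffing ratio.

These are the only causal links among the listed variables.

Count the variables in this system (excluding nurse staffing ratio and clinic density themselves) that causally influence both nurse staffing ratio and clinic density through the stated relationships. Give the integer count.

No listed variable has a causal path to both nurse staffing ratio and clinic density, so there are no common causes.

0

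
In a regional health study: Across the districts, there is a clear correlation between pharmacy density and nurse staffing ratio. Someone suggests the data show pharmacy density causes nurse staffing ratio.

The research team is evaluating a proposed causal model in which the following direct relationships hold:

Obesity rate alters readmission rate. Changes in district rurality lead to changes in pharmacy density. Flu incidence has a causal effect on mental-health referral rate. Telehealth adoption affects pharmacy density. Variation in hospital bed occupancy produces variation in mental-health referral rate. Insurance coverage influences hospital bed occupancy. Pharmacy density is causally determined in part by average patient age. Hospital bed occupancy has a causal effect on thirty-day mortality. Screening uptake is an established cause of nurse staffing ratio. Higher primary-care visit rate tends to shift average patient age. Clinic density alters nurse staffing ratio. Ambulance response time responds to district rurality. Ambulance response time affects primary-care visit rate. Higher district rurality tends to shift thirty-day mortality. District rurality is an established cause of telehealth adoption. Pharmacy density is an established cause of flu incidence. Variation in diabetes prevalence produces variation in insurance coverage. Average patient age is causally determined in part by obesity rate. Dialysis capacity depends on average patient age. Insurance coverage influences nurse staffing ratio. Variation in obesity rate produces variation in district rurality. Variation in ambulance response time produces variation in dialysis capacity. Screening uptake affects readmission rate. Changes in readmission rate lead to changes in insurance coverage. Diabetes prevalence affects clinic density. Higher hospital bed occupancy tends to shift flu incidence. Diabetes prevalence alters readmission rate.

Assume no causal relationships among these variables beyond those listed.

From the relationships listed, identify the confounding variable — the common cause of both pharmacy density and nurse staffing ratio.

Obesity rate has a causal path to pharmacy density (obesity rate → average patient age → pharmacy density) and a separate causal path to nurse staffing ratio (obesity rate → readmission rate → insurance coverage → nurse staffing ratio), so it is a common cause of both.
No stated relationship gives pharmacy density a causal route to nurse staffing ratio, so the correlation is explained by the shared upstream cause rather than a direct effect.

obesity rate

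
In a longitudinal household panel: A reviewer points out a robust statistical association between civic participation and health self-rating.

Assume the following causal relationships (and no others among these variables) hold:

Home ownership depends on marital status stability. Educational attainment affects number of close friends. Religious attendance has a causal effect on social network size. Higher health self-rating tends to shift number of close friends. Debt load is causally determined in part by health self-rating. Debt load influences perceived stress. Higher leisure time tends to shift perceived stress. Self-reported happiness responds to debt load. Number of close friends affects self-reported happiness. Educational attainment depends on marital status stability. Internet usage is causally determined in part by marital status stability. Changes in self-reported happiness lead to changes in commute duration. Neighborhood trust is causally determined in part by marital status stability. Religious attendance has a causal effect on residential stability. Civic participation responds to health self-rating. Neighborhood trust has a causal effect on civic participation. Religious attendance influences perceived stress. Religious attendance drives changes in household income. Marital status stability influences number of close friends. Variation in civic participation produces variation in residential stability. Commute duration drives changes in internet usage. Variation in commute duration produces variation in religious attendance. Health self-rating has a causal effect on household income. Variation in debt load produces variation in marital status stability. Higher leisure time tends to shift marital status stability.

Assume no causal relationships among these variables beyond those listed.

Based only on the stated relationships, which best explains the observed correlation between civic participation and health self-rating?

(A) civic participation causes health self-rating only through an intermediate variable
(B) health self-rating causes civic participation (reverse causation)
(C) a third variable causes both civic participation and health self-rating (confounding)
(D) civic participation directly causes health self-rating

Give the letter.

The stated link runs health self-rating → civic participation; civic participation has no causal path to health self-rating. No variable causes both, so confounding is ruled out. The correlation reflects reverse causation.

B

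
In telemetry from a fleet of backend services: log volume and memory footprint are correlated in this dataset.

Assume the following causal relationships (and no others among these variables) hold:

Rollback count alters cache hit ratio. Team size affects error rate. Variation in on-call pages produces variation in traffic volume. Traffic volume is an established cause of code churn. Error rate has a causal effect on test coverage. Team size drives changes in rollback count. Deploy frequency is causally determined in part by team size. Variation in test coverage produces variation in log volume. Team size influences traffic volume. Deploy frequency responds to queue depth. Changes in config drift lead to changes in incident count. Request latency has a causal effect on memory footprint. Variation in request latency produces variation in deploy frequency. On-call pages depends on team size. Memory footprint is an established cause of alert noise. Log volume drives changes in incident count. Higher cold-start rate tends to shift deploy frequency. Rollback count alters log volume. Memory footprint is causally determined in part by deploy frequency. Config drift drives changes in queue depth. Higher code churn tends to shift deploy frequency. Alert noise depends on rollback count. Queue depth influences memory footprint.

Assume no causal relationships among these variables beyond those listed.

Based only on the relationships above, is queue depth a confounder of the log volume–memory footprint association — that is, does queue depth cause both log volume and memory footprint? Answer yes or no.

Queue depth has no stated causal path to log volume. A confounder must cause both variables, so queue depth does not qualify.

no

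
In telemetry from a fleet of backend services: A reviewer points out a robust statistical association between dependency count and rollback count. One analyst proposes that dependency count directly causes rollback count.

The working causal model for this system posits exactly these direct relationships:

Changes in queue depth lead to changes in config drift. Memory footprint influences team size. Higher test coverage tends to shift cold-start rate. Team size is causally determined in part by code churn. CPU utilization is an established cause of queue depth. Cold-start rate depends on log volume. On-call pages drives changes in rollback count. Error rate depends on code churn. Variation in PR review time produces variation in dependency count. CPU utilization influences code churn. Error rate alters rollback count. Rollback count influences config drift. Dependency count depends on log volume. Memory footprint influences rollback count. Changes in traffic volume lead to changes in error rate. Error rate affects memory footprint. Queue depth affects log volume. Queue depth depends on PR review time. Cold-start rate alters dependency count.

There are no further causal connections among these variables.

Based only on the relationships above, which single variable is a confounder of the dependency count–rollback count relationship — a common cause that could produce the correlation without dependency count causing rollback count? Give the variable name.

CPU utilization

CPU utilization has a causal path to dependency count (CPU utilization → queue depth → log volume → dependency count) and a separate causal path to rollback count (CPU utilization → code churn → error rate → rollback count), so it is a common cause of both.
No stated relationship gives dependency count a causal route to rollback count, so the correlation is explained by the shared upstream cause rather than a direct effect.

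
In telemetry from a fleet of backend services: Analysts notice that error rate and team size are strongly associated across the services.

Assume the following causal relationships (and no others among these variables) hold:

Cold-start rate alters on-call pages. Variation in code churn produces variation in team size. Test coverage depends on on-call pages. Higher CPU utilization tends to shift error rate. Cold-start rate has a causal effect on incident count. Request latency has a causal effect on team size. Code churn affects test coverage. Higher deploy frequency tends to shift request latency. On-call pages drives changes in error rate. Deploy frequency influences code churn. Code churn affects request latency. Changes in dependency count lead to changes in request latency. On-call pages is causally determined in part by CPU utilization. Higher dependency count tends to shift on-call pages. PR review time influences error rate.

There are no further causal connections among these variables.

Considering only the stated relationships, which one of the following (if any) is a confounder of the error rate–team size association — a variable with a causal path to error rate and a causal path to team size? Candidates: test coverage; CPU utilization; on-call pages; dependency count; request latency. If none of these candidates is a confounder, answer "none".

Dependency count causes error rate (dependency count → on-call pages → error rate) and also causes team size (dependency count → request latency → team size); it is a common cause of both.
Each of the other candidates lacks a causal path to at least one of error rate and team size, so they do not confound the relationship.

dependency count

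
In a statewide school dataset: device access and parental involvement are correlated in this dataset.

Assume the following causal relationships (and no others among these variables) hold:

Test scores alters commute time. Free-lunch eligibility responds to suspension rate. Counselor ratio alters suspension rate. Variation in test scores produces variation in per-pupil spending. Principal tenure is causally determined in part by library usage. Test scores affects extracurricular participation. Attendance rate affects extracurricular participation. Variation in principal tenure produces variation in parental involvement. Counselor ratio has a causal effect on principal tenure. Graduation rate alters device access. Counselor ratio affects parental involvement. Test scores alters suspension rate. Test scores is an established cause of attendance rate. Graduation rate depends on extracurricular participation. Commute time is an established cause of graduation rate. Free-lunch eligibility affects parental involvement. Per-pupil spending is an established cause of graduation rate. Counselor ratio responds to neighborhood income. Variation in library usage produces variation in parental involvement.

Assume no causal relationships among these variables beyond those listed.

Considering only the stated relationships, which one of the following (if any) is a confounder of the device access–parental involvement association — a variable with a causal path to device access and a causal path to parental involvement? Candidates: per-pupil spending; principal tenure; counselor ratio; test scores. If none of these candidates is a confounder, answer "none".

test scores

Test scores causes device access (test scores → commute time → graduation rate → device access) and also causes parental involvement (test scores → suspension rate → free-lunch eligibility → parental involvement); it is a common cause of both.
Each of the other candidates lacks a causal path to at least one of device access and parental involvement, so they do not confound the relationship.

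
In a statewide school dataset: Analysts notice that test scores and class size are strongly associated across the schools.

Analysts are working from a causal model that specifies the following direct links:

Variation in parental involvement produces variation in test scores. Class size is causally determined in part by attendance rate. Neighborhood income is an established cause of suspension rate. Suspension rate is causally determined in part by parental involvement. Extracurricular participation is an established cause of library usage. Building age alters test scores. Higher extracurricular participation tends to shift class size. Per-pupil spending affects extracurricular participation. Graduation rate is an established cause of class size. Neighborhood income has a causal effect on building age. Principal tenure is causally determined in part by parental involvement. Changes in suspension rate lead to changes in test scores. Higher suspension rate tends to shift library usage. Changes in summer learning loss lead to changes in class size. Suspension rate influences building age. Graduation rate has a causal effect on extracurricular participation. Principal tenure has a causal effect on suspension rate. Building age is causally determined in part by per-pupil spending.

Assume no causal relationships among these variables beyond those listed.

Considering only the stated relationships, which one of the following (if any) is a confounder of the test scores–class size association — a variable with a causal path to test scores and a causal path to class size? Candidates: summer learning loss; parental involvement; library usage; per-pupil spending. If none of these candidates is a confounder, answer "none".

per-pupil spending

Per-pupil spending causes test scores (per-pupil spending → building age → test scores) and also causes class size (per-pupil spending → extracurricular participation → class size); it is a common cause of both.
Each of the other candidates lacks a causal path to at least one of test scores and class size, so they do not confound the relationship.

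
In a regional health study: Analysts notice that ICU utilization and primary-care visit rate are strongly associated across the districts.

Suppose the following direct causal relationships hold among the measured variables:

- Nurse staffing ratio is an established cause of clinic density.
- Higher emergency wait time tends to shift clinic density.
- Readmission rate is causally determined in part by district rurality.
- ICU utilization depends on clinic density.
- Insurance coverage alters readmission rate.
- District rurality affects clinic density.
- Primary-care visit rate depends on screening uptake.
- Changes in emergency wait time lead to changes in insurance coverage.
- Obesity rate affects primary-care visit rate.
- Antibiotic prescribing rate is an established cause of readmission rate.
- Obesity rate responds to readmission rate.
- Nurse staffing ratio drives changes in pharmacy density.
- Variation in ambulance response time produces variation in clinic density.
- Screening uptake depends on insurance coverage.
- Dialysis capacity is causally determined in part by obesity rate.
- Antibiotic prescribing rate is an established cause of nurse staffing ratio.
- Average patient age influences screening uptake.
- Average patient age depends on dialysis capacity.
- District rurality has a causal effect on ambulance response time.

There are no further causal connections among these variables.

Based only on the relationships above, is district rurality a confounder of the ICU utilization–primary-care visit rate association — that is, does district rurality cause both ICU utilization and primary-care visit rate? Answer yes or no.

yes

District rurality has a causal path to ICU utilization (district rurality → clinic density → ICU utilization) and to primary-care visit rate (district rurality → readmission rate → obesity rate → primary-care visit rate), so it is a common cause of both — a confounder.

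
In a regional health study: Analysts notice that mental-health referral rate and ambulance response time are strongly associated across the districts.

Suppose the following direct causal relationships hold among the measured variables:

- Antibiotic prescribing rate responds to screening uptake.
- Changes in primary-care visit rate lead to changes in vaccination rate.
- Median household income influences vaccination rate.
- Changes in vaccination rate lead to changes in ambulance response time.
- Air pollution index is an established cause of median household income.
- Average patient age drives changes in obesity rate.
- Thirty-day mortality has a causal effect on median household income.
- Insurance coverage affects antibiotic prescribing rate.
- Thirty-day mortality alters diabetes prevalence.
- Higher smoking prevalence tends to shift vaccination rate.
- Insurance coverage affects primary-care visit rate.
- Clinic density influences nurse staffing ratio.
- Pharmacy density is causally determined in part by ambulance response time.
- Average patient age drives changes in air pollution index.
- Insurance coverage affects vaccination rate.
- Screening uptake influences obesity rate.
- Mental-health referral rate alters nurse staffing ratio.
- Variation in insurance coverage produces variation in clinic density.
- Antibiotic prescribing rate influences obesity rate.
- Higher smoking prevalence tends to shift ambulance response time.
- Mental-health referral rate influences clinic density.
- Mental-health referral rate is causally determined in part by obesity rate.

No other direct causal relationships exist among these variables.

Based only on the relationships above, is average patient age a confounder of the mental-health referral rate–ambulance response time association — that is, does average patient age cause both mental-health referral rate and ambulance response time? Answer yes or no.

Average patient age has a causal path to mental-health referral rate (average patient age → obesity rate → mental-health referral rate) and to ambulance response time (average patient age → air pollution index → median household income → vaccination rate → ambulance response time), so it is a common cause of both — a confounder.

yes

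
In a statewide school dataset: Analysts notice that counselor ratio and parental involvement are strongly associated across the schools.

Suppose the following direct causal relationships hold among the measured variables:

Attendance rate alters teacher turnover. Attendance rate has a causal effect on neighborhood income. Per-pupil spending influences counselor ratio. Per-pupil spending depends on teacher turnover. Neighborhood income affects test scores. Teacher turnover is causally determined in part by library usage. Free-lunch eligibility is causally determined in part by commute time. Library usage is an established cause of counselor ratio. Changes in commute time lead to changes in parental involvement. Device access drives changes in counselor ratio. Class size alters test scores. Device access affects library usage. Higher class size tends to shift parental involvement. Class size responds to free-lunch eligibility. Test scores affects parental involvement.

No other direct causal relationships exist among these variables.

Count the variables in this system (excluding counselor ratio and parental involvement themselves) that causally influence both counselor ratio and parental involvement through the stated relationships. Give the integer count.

The common causes are: attendance rate (to counselor ratio via attendance rate → teacher turnover → per-pupil spending → counselor ratio; to parental involvement via attendance rate → neighborhood income → test scores → parental involvement).
Every other variable lacks a causal path to at least one of counselor ratio and parental involvement.

1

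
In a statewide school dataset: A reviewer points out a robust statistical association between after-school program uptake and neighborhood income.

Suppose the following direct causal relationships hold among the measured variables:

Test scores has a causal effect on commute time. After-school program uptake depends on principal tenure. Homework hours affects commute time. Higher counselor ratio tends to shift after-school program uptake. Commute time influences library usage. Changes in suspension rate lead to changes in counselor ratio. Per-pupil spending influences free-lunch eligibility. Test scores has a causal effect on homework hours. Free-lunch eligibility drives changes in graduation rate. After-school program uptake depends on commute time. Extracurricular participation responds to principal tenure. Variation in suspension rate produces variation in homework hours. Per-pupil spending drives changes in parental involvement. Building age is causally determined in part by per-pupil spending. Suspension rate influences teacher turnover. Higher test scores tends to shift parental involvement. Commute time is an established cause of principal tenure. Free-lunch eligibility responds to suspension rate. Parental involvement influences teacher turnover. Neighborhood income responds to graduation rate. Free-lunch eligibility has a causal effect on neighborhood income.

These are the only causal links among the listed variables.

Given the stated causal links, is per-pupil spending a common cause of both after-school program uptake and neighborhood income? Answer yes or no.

no

Per-pupil spending has no stated causal path to after-school program uptake. A confounder must cause both variables, so per-pupil spending does not qualify.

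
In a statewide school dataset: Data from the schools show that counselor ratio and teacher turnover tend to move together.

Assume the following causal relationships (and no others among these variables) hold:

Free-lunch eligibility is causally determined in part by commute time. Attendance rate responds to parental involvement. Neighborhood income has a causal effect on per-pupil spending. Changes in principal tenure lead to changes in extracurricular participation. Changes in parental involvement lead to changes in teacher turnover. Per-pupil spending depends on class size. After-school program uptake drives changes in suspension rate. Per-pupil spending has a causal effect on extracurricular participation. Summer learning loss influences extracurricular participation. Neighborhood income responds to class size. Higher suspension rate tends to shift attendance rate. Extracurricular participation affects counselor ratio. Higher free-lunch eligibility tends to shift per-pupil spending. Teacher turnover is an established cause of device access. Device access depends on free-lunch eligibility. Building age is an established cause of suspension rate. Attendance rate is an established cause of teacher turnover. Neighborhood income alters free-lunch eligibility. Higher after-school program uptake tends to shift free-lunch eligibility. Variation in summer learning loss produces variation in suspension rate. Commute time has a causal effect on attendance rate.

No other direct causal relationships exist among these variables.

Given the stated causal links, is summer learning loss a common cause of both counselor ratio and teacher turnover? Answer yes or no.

yes

Summer learning loss has a causal path to counselor ratio (summer learning loss → extracurricular participation → counselor ratio) and to teacher turnover (summer learning loss → suspension rate → attendance rate → teacher turnover), so it is a common cause of both — a confounder.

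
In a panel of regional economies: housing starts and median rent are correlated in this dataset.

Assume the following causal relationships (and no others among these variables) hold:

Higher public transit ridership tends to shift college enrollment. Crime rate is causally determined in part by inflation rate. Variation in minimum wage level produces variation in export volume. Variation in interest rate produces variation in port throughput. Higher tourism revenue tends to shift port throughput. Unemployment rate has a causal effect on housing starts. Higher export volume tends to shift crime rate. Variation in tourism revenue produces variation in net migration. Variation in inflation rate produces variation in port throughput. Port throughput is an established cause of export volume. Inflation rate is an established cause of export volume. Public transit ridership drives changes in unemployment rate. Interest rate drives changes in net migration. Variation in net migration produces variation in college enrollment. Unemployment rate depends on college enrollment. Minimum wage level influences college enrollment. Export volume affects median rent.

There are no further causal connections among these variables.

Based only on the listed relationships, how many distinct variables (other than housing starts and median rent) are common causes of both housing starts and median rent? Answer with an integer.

The common causes are: interest rate (to housing starts via interest rate → net migration → college enrollment → unemployment rate → housing starts; to median rent via interest rate → port throughput → export volume → median rent); minimum wage level (to housing starts via minimum wage level → college enrollment → unemployment rate → housing starts; to median rent via minimum wage level → export volume → median rent); tourism revenue (to housing starts via tourism revenue → net migration → college enrollment → unemployment rate → housing starts; to median rent via tourism revenue → port throughput → export volume → median rent).
Every other variable lacks a causal path to at least one of housing starts and median rent.

3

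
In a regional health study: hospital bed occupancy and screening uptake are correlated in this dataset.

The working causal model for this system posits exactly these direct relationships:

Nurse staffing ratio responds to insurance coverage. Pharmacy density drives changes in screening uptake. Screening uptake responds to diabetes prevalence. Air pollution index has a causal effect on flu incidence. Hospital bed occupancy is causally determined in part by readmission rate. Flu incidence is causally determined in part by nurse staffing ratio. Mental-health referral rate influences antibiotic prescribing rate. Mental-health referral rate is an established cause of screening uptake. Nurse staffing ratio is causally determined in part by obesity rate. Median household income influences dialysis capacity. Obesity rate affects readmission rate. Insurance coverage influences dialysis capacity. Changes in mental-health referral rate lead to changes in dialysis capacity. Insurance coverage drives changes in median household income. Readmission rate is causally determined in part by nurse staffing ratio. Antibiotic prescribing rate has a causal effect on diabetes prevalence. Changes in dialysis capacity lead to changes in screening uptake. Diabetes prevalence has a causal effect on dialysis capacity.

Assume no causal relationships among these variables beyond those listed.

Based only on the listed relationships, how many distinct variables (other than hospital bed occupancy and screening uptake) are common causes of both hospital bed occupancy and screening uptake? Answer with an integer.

1

The common causes are: insurance coverage (to hospital bed occupancy via insurance coverage → nurse staffing ratio → readmission rate → hospital bed occupancy; to screening uptake via insurance coverage → dialysis capacity → screening uptake).
Every other variable lacks a causal path to at least one of hospital bed occupancy and screening uptake.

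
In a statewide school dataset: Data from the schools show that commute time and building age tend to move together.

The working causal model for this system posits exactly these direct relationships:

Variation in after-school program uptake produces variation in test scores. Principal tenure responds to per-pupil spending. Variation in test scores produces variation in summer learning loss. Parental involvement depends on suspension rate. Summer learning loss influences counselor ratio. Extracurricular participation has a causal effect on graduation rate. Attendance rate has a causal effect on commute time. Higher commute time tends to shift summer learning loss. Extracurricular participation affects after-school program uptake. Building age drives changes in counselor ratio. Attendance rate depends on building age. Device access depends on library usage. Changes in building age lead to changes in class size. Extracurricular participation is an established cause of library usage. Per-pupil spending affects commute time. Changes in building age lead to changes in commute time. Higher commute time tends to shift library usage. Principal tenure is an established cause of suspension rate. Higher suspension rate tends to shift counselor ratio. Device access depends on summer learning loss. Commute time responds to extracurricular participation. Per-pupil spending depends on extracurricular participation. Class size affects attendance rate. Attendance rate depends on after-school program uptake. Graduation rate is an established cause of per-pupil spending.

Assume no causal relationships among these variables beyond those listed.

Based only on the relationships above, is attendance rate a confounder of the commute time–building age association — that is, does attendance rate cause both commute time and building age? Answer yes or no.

Attendance rate has no stated causal path to building age. A confounder must cause both variables, so attendance rate does not qualify.

no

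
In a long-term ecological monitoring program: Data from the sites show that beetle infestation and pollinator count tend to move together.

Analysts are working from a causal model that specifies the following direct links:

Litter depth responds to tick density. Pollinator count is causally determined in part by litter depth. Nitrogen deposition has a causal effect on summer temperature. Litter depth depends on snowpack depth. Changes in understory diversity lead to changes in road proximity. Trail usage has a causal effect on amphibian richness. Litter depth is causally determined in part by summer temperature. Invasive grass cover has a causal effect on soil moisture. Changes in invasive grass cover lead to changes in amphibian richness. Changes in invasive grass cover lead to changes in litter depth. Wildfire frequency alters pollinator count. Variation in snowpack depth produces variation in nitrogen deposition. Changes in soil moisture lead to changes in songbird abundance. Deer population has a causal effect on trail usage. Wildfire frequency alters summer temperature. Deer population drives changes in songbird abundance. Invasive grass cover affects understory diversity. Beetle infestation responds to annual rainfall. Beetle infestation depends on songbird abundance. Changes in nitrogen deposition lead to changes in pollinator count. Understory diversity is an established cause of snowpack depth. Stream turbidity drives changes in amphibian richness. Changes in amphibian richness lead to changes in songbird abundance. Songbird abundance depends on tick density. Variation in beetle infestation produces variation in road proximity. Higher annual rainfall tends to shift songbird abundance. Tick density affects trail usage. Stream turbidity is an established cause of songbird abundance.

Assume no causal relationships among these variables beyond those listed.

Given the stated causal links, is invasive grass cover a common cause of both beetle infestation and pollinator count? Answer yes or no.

yes

Invasive grass cover has a causal path to beetle infestation (invasive grass cover → soil moisture → songbird abundance → beetle infestation) and to pollinator count (invasive grass cover → litter depth → pollinator count), so it is a common cause of both — a confounder.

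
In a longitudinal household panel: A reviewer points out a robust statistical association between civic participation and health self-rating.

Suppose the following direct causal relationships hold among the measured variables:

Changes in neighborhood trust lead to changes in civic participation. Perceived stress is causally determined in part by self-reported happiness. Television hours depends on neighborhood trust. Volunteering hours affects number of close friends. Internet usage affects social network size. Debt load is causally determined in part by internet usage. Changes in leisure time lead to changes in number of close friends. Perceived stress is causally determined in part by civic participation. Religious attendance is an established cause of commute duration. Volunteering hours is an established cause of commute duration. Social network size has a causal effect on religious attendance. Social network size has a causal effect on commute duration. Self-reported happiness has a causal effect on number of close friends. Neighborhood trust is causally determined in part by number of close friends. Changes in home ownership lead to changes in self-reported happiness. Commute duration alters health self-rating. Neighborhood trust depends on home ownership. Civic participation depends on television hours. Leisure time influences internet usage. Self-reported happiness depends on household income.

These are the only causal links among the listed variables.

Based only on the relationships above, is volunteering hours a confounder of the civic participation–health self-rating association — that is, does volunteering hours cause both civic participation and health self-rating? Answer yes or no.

Volunteering hours has a causal path to civic participation (volunteering hours → number of close friends → neighborhood trust → civic participation) and to health self-rating (volunteering hours → commute duration → health self-rating), so it is a common cause of both — a confounder.

yes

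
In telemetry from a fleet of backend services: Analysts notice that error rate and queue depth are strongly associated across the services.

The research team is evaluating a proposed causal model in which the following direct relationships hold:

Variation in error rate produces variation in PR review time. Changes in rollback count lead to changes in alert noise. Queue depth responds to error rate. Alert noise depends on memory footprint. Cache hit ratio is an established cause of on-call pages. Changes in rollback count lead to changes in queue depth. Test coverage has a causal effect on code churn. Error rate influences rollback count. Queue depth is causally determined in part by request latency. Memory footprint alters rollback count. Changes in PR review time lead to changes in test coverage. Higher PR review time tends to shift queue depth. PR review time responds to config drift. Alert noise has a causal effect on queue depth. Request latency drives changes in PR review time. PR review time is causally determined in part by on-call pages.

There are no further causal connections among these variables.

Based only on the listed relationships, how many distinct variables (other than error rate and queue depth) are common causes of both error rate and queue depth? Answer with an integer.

No listed variable has a causal path to both error rate and queue depth, so there are no common causes.

0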